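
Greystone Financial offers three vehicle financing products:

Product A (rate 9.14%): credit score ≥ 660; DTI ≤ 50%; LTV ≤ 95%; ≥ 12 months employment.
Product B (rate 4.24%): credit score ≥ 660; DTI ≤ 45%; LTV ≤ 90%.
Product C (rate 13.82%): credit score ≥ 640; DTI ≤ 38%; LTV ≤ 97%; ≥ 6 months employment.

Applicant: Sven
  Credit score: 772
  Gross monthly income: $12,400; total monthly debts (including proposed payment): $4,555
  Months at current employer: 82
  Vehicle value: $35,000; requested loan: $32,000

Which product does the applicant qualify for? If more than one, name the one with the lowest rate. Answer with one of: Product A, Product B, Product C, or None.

Product A

DTI = 4,555/12,400 = 36.7%.
LTV = 32,000/35,000 = 91.4%.
Product A: score 772 ≥ 660; DTI 36.7% ≤ 50%; LTV 91.4% ≤ 95%; employment 82 ≥ 12 mo → qualifies.
Product B: score 772 ≥ 660; DTI 36.7% ≤ 45%; LTV 91.4% > 90% → does not qualify.
Product C: score 772 ≥ 640; DTI 36.7% ≤ 38%; LTV 91.4% ≤ 97%; employment 82 ≥ 6 mo → qualifies.
Qualifying: Product A, Product C. Lowest rate is 9.14% → Product A.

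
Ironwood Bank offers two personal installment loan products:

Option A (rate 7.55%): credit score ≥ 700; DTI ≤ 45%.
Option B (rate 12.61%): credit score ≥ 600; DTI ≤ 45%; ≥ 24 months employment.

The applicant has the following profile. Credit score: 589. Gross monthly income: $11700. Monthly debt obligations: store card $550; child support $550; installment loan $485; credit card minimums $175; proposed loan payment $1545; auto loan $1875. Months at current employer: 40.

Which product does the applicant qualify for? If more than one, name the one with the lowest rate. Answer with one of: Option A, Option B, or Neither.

Neither

Total debts = (550 + 550 + 485 + 175 + 1,545 + 1,875) = 5,180; DTI = 5,180/11,700 = 44.3%.
Option A: score 589 < 700; DTI 44.3% ≤ 45% → does not qualify.
Option B: score 589 < 600; DTI 44.3% ≤ 45%; employment 40 ≥ 24 mo → does not qualify.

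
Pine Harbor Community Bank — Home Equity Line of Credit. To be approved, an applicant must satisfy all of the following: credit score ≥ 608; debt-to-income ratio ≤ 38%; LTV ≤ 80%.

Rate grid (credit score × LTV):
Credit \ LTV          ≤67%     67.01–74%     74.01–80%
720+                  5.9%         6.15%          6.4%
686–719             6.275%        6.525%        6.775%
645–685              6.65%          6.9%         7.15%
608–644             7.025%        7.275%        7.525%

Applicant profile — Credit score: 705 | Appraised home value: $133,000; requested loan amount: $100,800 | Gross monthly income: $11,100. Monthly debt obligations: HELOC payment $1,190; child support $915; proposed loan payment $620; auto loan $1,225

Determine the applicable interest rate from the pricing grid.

6.775%

Credit score 705 ≥ 608; Total monthly debts = (1,190 + 915 + 620 + 1,225) = 3,950. Debt-to-income = 3,950/11,100 = 35.6% — meets 38% limit
LTV = 100,800/133,000 = 75.8% ≤ 80%
Credit 705 → row 686–719; LTV 75.8% → column 74.01–80%. Grid cell → 6.775%.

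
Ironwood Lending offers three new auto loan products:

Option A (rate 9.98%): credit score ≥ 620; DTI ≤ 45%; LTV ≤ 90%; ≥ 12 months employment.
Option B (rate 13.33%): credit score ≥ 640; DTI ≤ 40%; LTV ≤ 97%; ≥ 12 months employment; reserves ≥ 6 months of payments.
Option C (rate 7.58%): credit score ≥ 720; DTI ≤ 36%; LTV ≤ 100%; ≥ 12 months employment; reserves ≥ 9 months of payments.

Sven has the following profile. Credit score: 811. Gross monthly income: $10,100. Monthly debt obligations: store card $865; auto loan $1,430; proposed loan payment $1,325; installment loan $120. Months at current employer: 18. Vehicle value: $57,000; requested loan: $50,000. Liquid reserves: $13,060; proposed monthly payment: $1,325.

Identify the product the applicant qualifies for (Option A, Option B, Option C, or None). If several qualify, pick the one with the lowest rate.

Total debts = (865 + 1,430 + 1,325 + 120) = 3,740; DTI = 3,740/10,100 = 37%.
LTV = 50,000/57,000 = 87.7%.
Reserves = 13,060/1,325 = 9.9 months.
Option A: score 811 ≥ 620; DTI 37% ≤ 45%; LTV 87.7% ≤ 90%; employment 18 ≥ 12 mo → qualifies.
Option B: score 811 ≥ 640; DTI 37% ≤ 40%; LTV 87.7% ≤ 97%; employment 18 ≥ 12 mo; reserves 9.9 ≥ 6 mo → qualifies.
Option C: score 811 ≥ 720; DTI 37% > 36%; LTV 87.7% ≤ 100%; employment 18 ≥ 12 mo; reserves 9.9 ≥ 9 mo → does not qualify.
Qualifying: Option A, Option B. Lowest rate is 9.98% → Option A.

Option A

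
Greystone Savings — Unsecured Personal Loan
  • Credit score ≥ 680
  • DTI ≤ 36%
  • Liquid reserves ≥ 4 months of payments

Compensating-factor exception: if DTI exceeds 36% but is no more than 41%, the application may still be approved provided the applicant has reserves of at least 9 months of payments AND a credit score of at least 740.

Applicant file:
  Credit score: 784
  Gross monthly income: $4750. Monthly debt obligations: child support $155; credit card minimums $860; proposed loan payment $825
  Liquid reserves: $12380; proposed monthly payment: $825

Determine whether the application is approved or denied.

Credit score 784 ≥ 680 (meets base)
Total debts = (155 + 860 + 825) = 1,840. DTI = 1,840/4,750 = 38.7% > 36% — standard DTI limit exceeded.
Reserves = 12,380/825 = 15.0 months ≥ 4
DTI 38.7% is within the 36%–41% exception band; checking compensating factors.
Reserves 15.0 ≥ 9 months; credit score 784 ≥ 740.
Both compensating conditions met → exception applies.

Approved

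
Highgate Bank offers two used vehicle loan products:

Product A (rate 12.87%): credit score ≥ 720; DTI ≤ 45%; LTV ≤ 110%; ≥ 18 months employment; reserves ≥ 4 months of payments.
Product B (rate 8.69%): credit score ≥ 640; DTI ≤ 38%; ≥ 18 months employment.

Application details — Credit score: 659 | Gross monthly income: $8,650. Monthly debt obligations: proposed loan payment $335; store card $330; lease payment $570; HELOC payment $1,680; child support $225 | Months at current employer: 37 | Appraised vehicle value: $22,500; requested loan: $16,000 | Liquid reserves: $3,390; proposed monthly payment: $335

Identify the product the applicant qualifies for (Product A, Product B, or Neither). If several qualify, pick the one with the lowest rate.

Product B

Total debts = (335 + 330 + 570 + 1,680 + 225) = 3,140; DTI = 3,140/8,650 = 36.3%.
LTV = 16,000/22,500 = 71.1%.
Reserves = 3,390/335 = 10.1 months.
Product A: score 659 < 720; DTI 36.3% ≤ 45%; LTV 71.1% ≤ 110%; employment 37 ≥ 18 mo; reserves 10.1 ≥ 4 mo → does not qualify.
Product B: score 659 ≥ 640; DTI 36.3% ≤ 38%; employment 37 ≥ 18 mo → qualifies.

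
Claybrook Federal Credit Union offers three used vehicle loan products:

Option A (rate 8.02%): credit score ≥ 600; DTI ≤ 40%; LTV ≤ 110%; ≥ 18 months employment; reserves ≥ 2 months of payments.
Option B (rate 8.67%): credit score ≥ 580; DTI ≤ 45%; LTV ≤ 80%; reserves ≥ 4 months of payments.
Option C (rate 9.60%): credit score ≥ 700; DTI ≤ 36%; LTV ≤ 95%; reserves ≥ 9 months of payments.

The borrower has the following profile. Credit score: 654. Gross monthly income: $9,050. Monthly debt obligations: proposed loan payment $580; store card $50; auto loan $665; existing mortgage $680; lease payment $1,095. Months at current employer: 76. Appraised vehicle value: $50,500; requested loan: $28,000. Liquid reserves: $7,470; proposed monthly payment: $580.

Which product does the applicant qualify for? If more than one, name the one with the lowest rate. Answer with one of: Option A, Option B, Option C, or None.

Option A

Total debts = (580 + 50 + 665 + 680 + 1,095) = 3,070; DTI = 3,070/9,050 = 33.9%.
LTV = 28,000/50,500 = 55.4%.
Reserves = 7,470/580 = 12.9 months.
Option A: score 654 ≥ 600; DTI 33.9% ≤ 40%; LTV 55.4% ≤ 110%; employment 76 ≥ 18 mo; reserves 12.9 ≥ 2 mo → qualifies.
Option B: score 654 ≥ 580; DTI 33.9% ≤ 45%; LTV 55.4% ≤ 80%; reserves 12.9 ≥ 4 mo → qualifies.
Option C: score 654 < 700; DTI 33.9% ≤ 36%; LTV 55.4% ≤ 95%; reserves 12.9 ≥ 9 mo → does not qualify.
Qualifying: Option A, Option B. Lowest rate is 8.02% → Option A.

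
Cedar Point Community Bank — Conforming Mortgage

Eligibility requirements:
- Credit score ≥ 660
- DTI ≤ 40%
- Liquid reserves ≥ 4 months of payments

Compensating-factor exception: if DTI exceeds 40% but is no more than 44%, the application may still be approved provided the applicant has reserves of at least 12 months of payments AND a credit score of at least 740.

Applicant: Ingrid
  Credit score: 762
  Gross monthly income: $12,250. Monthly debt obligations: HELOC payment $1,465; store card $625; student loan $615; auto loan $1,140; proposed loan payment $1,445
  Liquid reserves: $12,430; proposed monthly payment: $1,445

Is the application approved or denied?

Credit score 762 ≥ 660 (meets base)
Total debts = (1,465 + 625 + 615 + 1,140 + 1,445) = 5,290. DTI: 5,290 ÷ 12,250 = 43.2%, over the 40% base limit.
Reserves = 12,430/1,445 = 8.6 months ≥ 4
DTI 43.2% is within the 40%–44% exception band; checking compensating factors.
Reserves 8.6 < 12 months; credit score 762 ≥ 740.
Override conditions not both satisfied; exception does not apply.

Denied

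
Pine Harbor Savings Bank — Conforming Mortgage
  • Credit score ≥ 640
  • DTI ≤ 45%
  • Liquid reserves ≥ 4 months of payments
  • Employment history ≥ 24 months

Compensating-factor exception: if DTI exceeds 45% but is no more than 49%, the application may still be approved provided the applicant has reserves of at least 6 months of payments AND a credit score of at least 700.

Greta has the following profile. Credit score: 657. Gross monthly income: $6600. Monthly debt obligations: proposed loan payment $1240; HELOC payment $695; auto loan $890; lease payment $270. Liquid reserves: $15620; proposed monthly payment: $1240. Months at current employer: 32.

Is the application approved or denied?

Denied

Credit score 657 ≥ 640 (meets base)
Total debts = (1,240 + 695 + 890 + 270) = 3,095. DTI: 3,095 ÷ 6,600 = 46.9%, over the 45% base limit.
Reserves = 15,620/1,240 = 12.6 months ≥ 4
Employment 32 ≥ 24 months
46.9% falls in the override range (45%–49%), so the compensating-factor test applies.
Reserves 12.6 ≥ 6 months; credit score 657 < 700.
Compensating-factor requirement not fully met.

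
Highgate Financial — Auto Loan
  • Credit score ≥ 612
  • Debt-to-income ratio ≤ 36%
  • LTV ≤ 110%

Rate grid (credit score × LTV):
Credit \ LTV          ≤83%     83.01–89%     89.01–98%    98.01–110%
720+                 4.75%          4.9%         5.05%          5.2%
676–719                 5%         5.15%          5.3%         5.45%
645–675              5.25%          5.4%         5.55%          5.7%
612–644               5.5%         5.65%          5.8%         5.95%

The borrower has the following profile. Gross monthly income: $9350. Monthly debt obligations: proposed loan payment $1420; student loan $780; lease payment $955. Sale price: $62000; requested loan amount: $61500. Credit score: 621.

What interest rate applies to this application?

5.95%

Credit score 621 ≥ 612; Total monthly debts = (1,420 + 780 + 955) = 3,155. Debt-to-income = 3,155/9,350 = 33.7% — meets 36% limit
Loan-to-value = 61,500/62,000 = 99.2% — pass (110% max)
Row: 621 falls in 612–644. Column: 99.2% falls in 98.01–110%. Rate = 5.95%.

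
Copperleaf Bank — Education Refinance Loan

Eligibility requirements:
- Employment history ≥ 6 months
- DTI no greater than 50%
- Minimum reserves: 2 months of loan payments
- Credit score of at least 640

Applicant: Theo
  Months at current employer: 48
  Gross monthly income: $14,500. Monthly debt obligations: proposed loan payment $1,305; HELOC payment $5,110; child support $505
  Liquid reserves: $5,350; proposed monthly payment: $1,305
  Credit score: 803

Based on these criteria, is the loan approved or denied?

Employment 48 ≥ 6 months
Total monthly debts = (1,305 + 5,110 + 505) = 6,920. DTI = 6,920/14,500 = 47.7% ≤ 50%
Reserves = 5,350/1,305 = 4.1 months ≥ 2
Credit score 803 ≥ 640 (meets)
All criteria satisfied.

Approved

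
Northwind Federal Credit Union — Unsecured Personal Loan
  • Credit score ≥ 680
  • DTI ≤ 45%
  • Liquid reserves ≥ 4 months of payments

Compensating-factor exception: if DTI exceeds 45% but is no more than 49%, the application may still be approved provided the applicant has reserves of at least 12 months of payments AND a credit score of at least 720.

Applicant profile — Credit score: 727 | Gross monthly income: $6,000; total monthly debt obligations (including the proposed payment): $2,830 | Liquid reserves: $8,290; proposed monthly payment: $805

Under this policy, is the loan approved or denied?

Denied

Credit score 727 ≥ 680 (meets base)
DTI: 2,830 ÷ 6,000 = 47.2%, over the 45% base limit.
Reserves: 8,290 ÷ 805 = 10.3 months (meets 4-month minimum)
47.2% falls in the override range (45%–49%), so the compensating-factor test applies.
Reserves 10.3 < 12 months; credit score 727 ≥ 720.
Compensating-factor requirement not fully met.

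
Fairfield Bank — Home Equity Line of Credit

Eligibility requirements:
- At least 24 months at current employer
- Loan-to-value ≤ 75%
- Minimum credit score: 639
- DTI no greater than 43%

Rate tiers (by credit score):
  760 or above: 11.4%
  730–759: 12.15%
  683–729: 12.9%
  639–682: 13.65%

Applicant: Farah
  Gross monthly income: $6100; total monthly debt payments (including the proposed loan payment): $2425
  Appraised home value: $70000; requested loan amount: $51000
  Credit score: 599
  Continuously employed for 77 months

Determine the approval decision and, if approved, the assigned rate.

Credit score 599 < 639 (below minimum)
DTI = 2,425/6,100 = 39.8% ≤ 43%
LTV: 51,000 ÷ 70,000 = 72.9%, within 75% cap
Employment 77 ≥ 24 months
Not all requirements met → denied.

Denied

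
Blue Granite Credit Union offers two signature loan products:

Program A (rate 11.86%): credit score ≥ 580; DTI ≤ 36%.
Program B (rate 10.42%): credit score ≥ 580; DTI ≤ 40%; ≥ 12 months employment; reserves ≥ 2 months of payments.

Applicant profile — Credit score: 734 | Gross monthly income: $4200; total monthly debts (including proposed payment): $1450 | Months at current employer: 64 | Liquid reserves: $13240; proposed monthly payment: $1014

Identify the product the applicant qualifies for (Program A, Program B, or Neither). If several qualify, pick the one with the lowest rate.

Program B

DTI = 1,450/4,200 = 34.5%.
Reserves = 13,240/1,014 = 13.1 months.
Program A: score 734 ≥ 580; DTI 34.5% ≤ 36% → qualifies.
Program B: score 734 ≥ 580; DTI 34.5% ≤ 40%; employment 64 ≥ 12 mo; reserves 13.1 ≥ 2 mo → qualifies.
Qualifying: Program A, Program B. Lowest rate is 10.42% → Program B.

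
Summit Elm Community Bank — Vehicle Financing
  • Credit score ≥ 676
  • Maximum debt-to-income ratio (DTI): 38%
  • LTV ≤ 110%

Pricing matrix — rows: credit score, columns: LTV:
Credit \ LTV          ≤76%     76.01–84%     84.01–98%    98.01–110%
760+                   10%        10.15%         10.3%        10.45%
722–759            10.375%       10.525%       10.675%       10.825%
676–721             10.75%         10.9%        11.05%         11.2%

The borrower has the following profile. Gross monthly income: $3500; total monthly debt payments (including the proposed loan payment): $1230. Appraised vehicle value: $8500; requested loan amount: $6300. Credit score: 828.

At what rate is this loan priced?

10%

Credit score 828 ≥ 676; DTI: 1,230 ÷ 3,500 = 35.1%, within the 38% cap
Loan-to-value = 6,300/8,500 = 74.1% — pass (110% max)
Score 828 is in the 760+ band; LTV 74.1% is in the ≤76% band → 10%.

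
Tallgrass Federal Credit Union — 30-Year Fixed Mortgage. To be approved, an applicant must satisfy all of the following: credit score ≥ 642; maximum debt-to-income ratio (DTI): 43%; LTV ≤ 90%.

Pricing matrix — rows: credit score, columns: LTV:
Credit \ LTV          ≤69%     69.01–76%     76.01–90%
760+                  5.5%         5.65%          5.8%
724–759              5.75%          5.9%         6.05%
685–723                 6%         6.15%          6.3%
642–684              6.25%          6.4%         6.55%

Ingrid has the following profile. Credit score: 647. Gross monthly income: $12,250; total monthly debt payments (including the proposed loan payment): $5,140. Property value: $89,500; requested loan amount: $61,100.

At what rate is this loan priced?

6.25%

Credit score 647 ≥ 642; DTI: 5,140 ÷ 12,250 = 42%, within the 43% cap
LTV: 61,100 ÷ 89,500 = 68.3%, within 90% cap
Row: 647 falls in 642–684. Column: 68.3% falls in ≤69%. Rate = 6.25%.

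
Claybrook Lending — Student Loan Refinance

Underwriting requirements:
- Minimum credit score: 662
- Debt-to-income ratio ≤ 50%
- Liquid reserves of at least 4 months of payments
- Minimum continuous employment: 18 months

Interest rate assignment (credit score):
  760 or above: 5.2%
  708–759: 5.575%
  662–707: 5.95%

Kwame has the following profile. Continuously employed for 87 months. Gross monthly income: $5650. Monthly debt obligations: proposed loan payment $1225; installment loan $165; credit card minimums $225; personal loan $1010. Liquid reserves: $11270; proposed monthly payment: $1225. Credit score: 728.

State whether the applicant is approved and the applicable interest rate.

Credit score 728 ≥ 662 (meets minimum)
Total monthly debts = (1,225 + 165 + 225 + 1,010) = 2,625. Debt-to-income = 2,625/5,650 = 46.5% — meets 50% limit
Reserves: 11,270 ÷ 1,225 = 9.2 months (meets 4-month minimum)
Employment 87 ≥ 18 months
All requirements met. Score 728 falls in the 708–759 tier → 5.575%.

Approved at 5.575%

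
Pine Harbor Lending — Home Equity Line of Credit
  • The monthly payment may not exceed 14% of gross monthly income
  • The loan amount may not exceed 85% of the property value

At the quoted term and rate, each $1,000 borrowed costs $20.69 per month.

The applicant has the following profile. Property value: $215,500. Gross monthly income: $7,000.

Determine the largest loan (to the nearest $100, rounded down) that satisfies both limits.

Payment cap: 14% × $7,000 = $980/month.
At $20.69 per $1,000, that supports 980/20.69 × 1,000 ≈ $47,365 → $47,300.
LTV cap: 85% × $215,500 = $183,175 → $183,100.
Binding constraint: payment-to-income.

$47,300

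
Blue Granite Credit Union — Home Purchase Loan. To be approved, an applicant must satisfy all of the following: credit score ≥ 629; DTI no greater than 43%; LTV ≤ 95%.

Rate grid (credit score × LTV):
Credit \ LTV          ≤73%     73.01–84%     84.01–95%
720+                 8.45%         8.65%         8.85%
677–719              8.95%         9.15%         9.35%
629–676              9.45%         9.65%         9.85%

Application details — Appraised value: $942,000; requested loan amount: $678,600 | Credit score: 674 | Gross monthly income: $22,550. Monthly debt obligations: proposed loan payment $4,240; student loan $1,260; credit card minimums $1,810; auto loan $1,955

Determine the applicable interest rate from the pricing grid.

9.45%

Credit score 674 ≥ 629; Total monthly debts = (4,240 + 1,260 + 1,810 + 1,955) = 9,265. DTI = 9,265/22,550 = 41.1% ≤ 43%
LTV = 678,600/942,000 = 72% ≤ 95%
Score 674 is in the 629–676 band; LTV 72% is in the ≤73% band → 9.45%.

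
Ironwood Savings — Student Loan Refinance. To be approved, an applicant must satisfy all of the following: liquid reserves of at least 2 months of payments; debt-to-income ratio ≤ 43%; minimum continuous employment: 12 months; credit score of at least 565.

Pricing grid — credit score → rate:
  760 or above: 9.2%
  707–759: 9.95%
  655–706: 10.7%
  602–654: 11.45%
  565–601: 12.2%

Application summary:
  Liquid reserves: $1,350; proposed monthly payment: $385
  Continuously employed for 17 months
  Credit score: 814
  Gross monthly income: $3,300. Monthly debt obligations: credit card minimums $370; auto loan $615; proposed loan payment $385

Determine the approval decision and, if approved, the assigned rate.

Approved at 9.2%

Credit score 814 ≥ 565 (meets minimum)
Total monthly debts = (370 + 615 + 385) = 1,370. DTI: 1,370 ÷ 3,300 = 41.5%, within the 43% cap
Employment 17 ≥ 12 months
Liquid reserves cover 1,350/385 = 3.5 months — ≥ 2 required
All requirements met. Score 814 falls in the 760 or above tier → 9.2%.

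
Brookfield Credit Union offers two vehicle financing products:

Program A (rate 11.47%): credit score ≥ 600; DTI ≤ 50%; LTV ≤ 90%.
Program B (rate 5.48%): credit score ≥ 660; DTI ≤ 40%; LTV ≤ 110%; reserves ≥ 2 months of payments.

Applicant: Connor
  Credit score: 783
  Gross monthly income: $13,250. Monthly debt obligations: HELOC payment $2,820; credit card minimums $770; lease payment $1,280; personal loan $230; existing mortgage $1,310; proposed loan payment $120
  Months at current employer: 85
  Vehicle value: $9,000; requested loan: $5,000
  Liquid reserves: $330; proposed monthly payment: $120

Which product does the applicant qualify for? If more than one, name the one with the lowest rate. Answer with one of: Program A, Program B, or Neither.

Total debts = (2,820 + 770 + 1,280 + 230 + 1,310 + 120) = 6,530; DTI = 6,530/13,250 = 49.3%.
LTV = 5,000/9,000 = 55.6%.
Reserves = 330/120 = 2.8 months.
Program A: score 783 ≥ 600; DTI 49.3% ≤ 50%; LTV 55.6% ≤ 90% → qualifies.
Program B: score 783 ≥ 660; DTI 49.3% > 40%; LTV 55.6% ≤ 110%; reserves 2.8 ≥ 2 mo → does not qualify.

Program A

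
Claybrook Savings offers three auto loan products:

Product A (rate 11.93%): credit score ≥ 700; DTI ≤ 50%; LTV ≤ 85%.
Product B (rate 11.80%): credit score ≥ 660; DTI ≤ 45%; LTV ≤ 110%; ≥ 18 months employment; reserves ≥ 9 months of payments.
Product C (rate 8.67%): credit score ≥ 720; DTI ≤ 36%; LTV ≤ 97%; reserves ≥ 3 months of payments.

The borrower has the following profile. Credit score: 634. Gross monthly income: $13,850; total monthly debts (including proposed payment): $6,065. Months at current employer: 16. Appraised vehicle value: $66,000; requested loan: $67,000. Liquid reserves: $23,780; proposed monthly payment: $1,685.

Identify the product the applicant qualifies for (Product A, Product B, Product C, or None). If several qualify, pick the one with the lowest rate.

None

DTI = 6,065/13,850 = 43.8%.
LTV = 67,000/66,000 = 101.5%.
Reserves = 23,780/1,685 = 14.1 months.
Product A: score 634 < 700; DTI 43.8% ≤ 50%; LTV 101.5% > 85% → does not qualify.
Product B: score 634 < 660; DTI 43.8% ≤ 45%; LTV 101.5% ≤ 110%; employment 16 < 18 mo; reserves 14.1 ≥ 9 mo → does not qualify.
Product C: score 634 < 720; DTI 43.8% > 36%; LTV 101.5% > 97%; reserves 14.1 ≥ 3 mo → does not qualify.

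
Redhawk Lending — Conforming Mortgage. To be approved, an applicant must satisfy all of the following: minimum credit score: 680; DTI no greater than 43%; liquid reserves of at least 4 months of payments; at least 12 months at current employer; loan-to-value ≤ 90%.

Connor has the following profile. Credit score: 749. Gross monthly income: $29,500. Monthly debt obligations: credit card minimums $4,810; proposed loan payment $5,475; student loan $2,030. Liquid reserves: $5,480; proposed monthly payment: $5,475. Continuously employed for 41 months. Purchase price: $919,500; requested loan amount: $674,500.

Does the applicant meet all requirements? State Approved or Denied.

Credit score 749 ≥ 680 (meets)
Total monthly debts = (4,810 + 5,475 + 2,030) = 12,315. Debt-to-income = 12,315/29,500 = 41.7% — meets 43% limit
Reserves: 5,480 ÷ 5,475 = 1.0 months (below 4-month minimum)
Employment 41 ≥ 12 months
LTV = 674,500/919,500 = 73.4% ≤ 90%
Fails on reserves.

Denied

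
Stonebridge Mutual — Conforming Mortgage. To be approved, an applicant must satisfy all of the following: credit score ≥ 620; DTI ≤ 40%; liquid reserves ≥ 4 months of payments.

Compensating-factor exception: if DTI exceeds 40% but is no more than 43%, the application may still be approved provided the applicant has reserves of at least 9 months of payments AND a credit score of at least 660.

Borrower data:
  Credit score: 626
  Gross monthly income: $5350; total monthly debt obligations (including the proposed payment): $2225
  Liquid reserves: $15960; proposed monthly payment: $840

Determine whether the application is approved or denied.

Denied

Credit score 626 ≥ 620 (meets base)
DTI = 2,225/5,350 = 41.6% > 40% — standard DTI limit exceeded.
Reserves: 15,960 ÷ 840 = 19.0 months (meets 4-month minimum)
41.6% falls in the override range (40%–43%), so the compensating-factor test applies.
Reserves 19.0 ≥ 9 months; credit score 626 < 660.
Compensating-factor requirement not fully met.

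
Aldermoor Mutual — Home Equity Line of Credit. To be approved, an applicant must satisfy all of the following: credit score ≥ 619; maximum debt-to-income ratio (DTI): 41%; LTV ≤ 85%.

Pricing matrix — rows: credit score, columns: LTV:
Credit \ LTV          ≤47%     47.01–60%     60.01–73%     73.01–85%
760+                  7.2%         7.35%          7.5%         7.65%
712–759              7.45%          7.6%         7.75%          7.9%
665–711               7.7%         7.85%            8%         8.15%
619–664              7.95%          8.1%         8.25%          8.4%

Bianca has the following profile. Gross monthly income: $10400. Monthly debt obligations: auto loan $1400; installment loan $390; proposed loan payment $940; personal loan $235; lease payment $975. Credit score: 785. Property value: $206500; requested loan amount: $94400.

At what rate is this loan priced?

7.2%

Credit score 785 ≥ 619; Total monthly debts = (1,400 + 390 + 940 + 235 + 975) = 3,940. DTI: 3,940 ÷ 10,400 = 37.9%, within the 41% cap
Loan-to-value = 94,400/206,500 = 45.7% — pass (85% max)
Score 785 is in the 760+ band; LTV 45.7% is in the ≤47% band → 7.2%.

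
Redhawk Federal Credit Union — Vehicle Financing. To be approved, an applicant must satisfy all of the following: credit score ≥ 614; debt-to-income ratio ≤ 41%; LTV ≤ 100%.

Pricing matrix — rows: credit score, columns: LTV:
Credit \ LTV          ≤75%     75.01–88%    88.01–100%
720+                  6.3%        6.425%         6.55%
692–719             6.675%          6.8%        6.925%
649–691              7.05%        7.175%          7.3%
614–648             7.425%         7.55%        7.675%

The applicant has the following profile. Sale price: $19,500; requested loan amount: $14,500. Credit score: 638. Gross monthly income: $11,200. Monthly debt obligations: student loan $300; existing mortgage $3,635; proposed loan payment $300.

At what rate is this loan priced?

Credit score 638 ≥ 614; Total monthly debts = (300 + 3,635 + 300) = 4,235. Debt-to-income = 4,235/11,200 = 37.8% — meets 41% limit
LTV: 14,500 ÷ 19,500 = 74.4%, within 100% cap
Credit 638 → row 614–648; LTV 74.4% → column ≤75%. Grid cell → 7.425%.

7.425%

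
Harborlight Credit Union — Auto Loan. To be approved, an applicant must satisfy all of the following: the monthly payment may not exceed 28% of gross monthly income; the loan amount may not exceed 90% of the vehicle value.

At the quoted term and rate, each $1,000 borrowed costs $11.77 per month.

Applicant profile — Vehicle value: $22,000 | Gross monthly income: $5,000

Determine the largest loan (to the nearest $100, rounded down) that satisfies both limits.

$19,800

Payment cap: 28% × $5,000 = $1,400/month.
At $11.77 per $1,000, that supports 1,400/11.77 × 1,000 ≈ $118,946 → $118,900.
LTV cap: 90% × $22,000 = $19,800 → $19,800.
Binding constraint: loan-to-value.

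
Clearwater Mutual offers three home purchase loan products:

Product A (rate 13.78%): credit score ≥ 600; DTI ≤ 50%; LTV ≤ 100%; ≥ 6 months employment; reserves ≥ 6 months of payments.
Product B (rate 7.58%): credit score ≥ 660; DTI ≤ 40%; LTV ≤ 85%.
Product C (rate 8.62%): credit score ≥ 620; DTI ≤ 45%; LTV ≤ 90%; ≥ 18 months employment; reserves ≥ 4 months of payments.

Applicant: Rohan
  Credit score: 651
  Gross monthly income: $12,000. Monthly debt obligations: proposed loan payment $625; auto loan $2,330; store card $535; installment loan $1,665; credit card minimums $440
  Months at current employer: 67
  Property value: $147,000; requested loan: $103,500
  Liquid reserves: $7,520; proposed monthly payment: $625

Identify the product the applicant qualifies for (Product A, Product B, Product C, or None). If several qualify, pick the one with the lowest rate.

Product A

Total debts = (625 + 2,330 + 535 + 1,665 + 440) = 5,595; DTI = 5,595/12,000 = 46.6%.
LTV = 103,500/147,000 = 70.4%.
Reserves = 7,520/625 = 12.0 months.
Product A: score 651 ≥ 600; DTI 46.6% ≤ 50%; LTV 70.4% ≤ 100%; employment 67 ≥ 6 mo; reserves 12.0 ≥ 6 mo → qualifies.
Product B: score 651 < 660; DTI 46.6% > 40%; LTV 70.4% ≤ 85% → does not qualify.
Product C: score 651 ≥ 620; DTI 46.6% > 45%; LTV 70.4% ≤ 90%; employment 67 ≥ 18 mo; reserves 12.0 ≥ 4 mo → does not qualify.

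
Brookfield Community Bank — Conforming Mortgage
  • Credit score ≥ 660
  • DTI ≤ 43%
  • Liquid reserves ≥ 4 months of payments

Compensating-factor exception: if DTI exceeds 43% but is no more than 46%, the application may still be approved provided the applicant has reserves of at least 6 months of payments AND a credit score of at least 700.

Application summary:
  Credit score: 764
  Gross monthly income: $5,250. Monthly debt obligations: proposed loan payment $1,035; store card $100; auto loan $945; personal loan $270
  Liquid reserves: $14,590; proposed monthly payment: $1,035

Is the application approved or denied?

Credit score 764 ≥ 660 (meets base)
Total debts = (1,035 + 100 + 945 + 270) = 2,350. DTI: 2,350 ÷ 5,250 = 44.8%, over the 43% base limit.
Reserves: 14,590 ÷ 1,035 = 14.1 months (meets 4-month minimum)
44.8% falls in the override range (43%–46%), so the compensating-factor test applies.
Reserves 14.1 ≥ 6 months; credit score 764 ≥ 700.
Both compensating conditions met → exception applies.

Approved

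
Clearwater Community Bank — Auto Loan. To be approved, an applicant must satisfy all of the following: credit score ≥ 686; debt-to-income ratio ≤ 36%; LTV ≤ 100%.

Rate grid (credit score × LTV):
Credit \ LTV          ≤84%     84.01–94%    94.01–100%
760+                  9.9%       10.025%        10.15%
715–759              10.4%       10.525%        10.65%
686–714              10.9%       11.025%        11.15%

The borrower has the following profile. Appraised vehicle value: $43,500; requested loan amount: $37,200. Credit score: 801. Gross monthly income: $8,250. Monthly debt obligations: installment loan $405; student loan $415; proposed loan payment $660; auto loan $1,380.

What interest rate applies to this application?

Credit score 801 ≥ 686; Total monthly debts = (405 + 415 + 660 + 1,380) = 2,860. Debt-to-income = 2,860/8,250 = 34.7% — meets 36% limit
Loan-to-value = 37,200/43,500 = 85.5% — pass (100% max)
Row: 801 falls in 760+. Column: 85.5% falls in 84.01–94%. Rate = 10.025%.

10.025%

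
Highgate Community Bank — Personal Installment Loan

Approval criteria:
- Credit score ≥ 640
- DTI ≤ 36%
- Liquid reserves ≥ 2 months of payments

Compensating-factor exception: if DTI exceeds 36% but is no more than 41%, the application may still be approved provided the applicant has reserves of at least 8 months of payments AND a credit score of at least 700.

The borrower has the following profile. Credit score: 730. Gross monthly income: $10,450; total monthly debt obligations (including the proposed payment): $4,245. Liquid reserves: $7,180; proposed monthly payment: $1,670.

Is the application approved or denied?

Denied

Credit score 730 ≥ 640 (meets base)
DTI = 4,245/10,450 = 40.6% > 36% — standard DTI limit exceeded.
Reserves: 7,180 ÷ 1,670 = 4.3 months (meets 2-month minimum)
DTI 40.6% is within the 36%–41% exception band; checking compensating factors.
Reserves 4.3 < 8 months; credit score 730 ≥ 700.
Override conditions not both satisfied; exception does not apply.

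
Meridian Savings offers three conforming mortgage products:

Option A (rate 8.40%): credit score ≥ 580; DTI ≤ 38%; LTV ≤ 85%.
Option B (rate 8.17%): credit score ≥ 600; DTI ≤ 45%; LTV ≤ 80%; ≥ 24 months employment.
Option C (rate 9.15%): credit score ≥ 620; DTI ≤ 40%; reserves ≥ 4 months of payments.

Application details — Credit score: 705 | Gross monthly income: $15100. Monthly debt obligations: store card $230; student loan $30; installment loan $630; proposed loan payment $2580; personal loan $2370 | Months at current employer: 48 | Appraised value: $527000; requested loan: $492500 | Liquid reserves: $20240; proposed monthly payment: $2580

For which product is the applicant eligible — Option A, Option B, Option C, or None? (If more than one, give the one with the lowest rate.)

Total debts = (230 + 30 + 630 + 2,580 + 2,370) = 5,840; DTI = 5,840/15,100 = 38.7%.
LTV = 492,500/527,000 = 93.5%.
Reserves = 20,240/2,580 = 7.8 months.
Option A: score 705 ≥ 580; DTI 38.7% > 38%; LTV 93.5% > 85% → does not qualify.
Option B: score 705 ≥ 600; DTI 38.7% ≤ 45%; LTV 93.5% > 80%; employment 48 ≥ 24 mo → does not qualify.
Option C: score 705 ≥ 620; DTI 38.7% ≤ 40%; reserves 7.8 ≥ 4 mo → qualifies.

Option C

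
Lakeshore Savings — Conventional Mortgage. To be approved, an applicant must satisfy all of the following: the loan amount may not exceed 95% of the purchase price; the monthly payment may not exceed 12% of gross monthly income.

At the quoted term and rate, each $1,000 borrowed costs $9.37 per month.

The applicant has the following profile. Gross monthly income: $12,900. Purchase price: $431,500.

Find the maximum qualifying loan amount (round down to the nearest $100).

$165,200

Payment cap: 12% × $12,900 = $1,548/month.
At $9.37 per $1,000, that supports 1,548/9.37 × 1,000 ≈ $165,208 → $165,200.
LTV cap: 95% × $431,500 = $409,925 → $409,900.
Binding constraint: payment-to-income.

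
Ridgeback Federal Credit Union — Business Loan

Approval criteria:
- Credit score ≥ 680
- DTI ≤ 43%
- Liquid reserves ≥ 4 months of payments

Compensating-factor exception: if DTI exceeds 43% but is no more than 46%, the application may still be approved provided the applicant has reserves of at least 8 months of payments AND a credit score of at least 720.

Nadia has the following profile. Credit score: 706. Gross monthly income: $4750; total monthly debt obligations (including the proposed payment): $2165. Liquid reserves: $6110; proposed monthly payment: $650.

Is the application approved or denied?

Credit score 706 ≥ 680 (meets base)
DTI: 2,165 ÷ 4,750 = 45.6%, over the 43% base limit.
Reserves = 6,110/650 = 9.4 months ≥ 4
45.6% falls in the override range (43%–46%), so the compensating-factor test applies.
Override check — reserves: 9.4 mo (ok); score: 706 (below 720).
Override conditions not both satisfied; exception does not apply.

Denied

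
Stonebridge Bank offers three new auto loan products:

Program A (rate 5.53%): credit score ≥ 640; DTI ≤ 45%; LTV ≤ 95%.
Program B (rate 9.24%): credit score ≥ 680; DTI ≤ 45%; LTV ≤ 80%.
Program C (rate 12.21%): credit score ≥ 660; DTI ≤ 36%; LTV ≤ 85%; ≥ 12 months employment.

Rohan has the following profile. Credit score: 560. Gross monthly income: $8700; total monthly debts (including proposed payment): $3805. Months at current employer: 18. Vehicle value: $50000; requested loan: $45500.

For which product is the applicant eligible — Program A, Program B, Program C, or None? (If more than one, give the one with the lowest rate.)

None

DTI = 3,805/8,700 = 43.7%.
LTV = 45,500/50,000 = 91%.
Program A: score 560 < 640; DTI 43.7% ≤ 45%; LTV 91% ≤ 95% → does not qualify.
Program B: score 560 < 680; DTI 43.7% ≤ 45%; LTV 91% > 80% → does not qualify.
Program C: score 560 < 660; DTI 43.7% > 36%; LTV 91% > 85%; employment 18 ≥ 12 mo → does not qualify.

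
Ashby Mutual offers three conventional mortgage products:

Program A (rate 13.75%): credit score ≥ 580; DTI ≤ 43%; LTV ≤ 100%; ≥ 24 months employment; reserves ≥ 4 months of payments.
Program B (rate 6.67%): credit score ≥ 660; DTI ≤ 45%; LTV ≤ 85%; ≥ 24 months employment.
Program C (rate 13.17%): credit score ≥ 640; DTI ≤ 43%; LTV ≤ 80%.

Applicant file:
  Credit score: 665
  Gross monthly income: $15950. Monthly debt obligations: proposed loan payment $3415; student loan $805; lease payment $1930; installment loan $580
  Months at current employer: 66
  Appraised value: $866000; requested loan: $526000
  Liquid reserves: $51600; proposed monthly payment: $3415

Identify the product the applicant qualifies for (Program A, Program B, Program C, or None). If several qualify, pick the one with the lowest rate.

Program B

Total debts = (3,415 + 805 + 1,930 + 580) = 6,730; DTI = 6,730/15,950 = 42.2%.
LTV = 526,000/866,000 = 60.7%.
Reserves = 51,600/3,415 = 15.1 months.
Program A: score 665 ≥ 580; DTI 42.2% ≤ 43%; LTV 60.7% ≤ 100%; employment 66 ≥ 24 mo; reserves 15.1 ≥ 4 mo → qualifies.
Program B: score 665 ≥ 660; DTI 42.2% ≤ 45%; LTV 60.7% ≤ 85%; employment 66 ≥ 24 mo → qualifies.
Program C: score 665 ≥ 640; DTI 42.2% ≤ 43%; LTV 60.7% ≤ 80% → qualifies.
Qualifying: Program A, Program B, Program C. Lowest rate is 6.67% → Program B.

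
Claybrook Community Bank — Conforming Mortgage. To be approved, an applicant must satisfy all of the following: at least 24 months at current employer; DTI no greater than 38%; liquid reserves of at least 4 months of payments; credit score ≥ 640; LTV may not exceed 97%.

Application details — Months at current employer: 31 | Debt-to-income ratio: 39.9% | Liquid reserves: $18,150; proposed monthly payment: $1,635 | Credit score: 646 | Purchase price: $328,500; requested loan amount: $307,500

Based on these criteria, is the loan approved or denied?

Denied

Employment 31 ≥ 24 months
Debt-to-income 39.9% vs 38% cap — fail
Liquid reserves cover 18,150/1,635 = 11.1 months — ≥ 4 required
Credit score 646 ≥ 640 (meets)
LTV = 307,500/328,500 = 93.6% ≤ 97%
Fails on DTI.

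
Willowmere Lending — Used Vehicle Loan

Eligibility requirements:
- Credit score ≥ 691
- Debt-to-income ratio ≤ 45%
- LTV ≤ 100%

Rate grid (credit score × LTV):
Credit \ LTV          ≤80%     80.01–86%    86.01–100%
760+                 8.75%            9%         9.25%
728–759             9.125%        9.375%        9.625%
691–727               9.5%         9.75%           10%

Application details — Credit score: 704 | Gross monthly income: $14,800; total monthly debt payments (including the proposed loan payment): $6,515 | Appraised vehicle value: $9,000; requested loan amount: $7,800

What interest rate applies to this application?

Credit score 704 ≥ 691; Debt-to-income = 6,515/14,800 = 44% — meets 45% limit
LTV: 7,800 ÷ 9,000 = 86.7%, within 100% cap
Credit 704 → row 691–727; LTV 86.7% → column 86.01–100%. Grid cell → 10%.

10%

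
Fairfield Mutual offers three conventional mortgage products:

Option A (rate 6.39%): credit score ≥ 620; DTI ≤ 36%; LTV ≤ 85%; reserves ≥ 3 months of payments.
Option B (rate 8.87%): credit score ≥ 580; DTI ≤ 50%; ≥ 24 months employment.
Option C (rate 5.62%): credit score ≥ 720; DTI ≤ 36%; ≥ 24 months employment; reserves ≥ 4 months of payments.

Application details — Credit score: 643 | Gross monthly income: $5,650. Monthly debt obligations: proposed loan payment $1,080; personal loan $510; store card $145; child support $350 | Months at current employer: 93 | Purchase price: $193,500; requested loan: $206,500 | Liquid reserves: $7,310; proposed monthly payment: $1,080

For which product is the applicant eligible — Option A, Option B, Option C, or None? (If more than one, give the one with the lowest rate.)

Total debts = (1,080 + 510 + 145 + 350) = 2,085; DTI = 2,085/5,650 = 36.9%.
LTV = 206,500/193,500 = 106.7%.
Reserves = 7,310/1,080 = 6.8 months.
Option A: score 643 ≥ 620; DTI 36.9% > 36%; LTV 106.7% > 85%; reserves 6.8 ≥ 3 mo → does not qualify.
Option B: score 643 ≥ 580; DTI 36.9% ≤ 50%; employment 93 ≥ 24 mo → qualifies.
Option C: score 643 < 720; DTI 36.9% > 36%; employment 93 ≥ 24 mo; reserves 6.8 ≥ 4 mo → does not qualify.

Option B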